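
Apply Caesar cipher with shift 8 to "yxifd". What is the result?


Caesar cipher: shift "yxifd" by 8
  'y' (pos 24) + 8 = pos 6 = 'g'
  'x' (pos 23) + 8 = pos 5 = 'f'
  'i' (pos 8) + 8 = pos 16 = 'q'
  'f' (pos 5) + 8 = pos 13 = 'n'
  'd' (pos 3) + 8 = pos 11 = 'l'
Result: gfqnl

gfqnl


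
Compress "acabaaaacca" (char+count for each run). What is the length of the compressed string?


Input: acabaaaacca
Runs:
  'a' x 1 => "a1"
  'c' x 1 => "c1"
  'a' x 1 => "a1"
  'b' x 1 => "b1"
  'a' x 4 => "a4"
  'c' x 2 => "c2"
  'a' x 1 => "a1"
Compressed: "a1c1a1b1a4c2a1"
Compressed length: 14

14


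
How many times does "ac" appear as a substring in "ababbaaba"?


Searching for "ac" in "ababbaaba"
Scanning each position:
  Position 0: "ab" => no
  Position 1: "ba" => no
  Position 2: "ab" => no
  Position 3: "bb" => no
  Position 4: "ba" => no
  Position 5: "aa" => no
  Position 6: "ab" => no
  Position 7: "ba" => no
Total occurrences: 0

0


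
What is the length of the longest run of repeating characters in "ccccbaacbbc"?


Input: "ccccbaacbbc"
Scanning for longest run:
  Position 1 ('c'): continues run of 'c', length=2
  Position 2 ('c'): continues run of 'c', length=3
  Position 3 ('c'): continues run of 'c', length=4
  Position 4 ('b'): new char, reset run to 1
  Position 5 ('a'): new char, reset run to 1
  Position 6 ('a'): continues run of 'a', length=2
  Position 7 ('c'): new char, reset run to 1
  Position 8 ('b'): new char, reset run to 1
  Position 9 ('b'): continues run of 'b', length=2
  Position 10 ('c'): new char, reset run to 1
Longest run: 'c' with length 4

4


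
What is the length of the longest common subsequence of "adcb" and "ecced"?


LCS of "adcb" and "ecced"
DP table:
           e    c    c    e    d
      0    0    0    0    0    0
  a   0    0    0    0    0    0
  d   0    0    0    0    0    1
  c   0    0    1    1    1    1
  b   0    0    1    1    1    1
LCS length = dp[4][5] = 1

1


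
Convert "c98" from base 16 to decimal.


Input: "c98" in base 16
Positional expansion:
  Digit 'c' (value 12) x 16^2 = 3072
  Digit '9' (value 9) x 16^1 = 144
  Digit '8' (value 8) x 16^0 = 8
Sum = 3224

3224


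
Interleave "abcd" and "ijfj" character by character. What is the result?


Interleaving "abcd" and "ijfj":
  Position 0: 'a' from first, 'i' from second => "ai"
  Position 1: 'b' from first, 'j' from second => "bj"
  Position 2: 'c' from first, 'f' from second => "cf"
  Position 3: 'd' from first, 'j' from second => "dj"
Result: aibjcfdj

aibjcfdj


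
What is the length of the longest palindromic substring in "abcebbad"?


Input: "abcebbad"
Checking substrings for palindromes:
  [4:6] "bb" (len 2) => palindrome
Longest palindromic substring: "bb" with length 2

2


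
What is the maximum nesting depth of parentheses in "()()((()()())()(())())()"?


Input: "()()((()()())()(())())()"
Tracking depth:
  Position 0 '(': depth becomes 1
  Position 1 ')': depth becomes 0
  Position 2 '(': depth becomes 1
  Position 3 ')': depth becomes 0
  Position 4 '(': depth becomes 1
  Position 5 '(': depth becomes 2
  Position 6 '(': depth becomes 3
  Position 7 ')': depth becomes 2
  Position 8 '(': depth becomes 3
  Position 9 ')': depth becomes 2
  Position 10 '(': depth becomes 3
  Position 11 ')': depth becomes 2
  Position 12 ')': depth becomes 1
  Position 13 '(': depth becomes 2
  Position 14 ')': depth becomes 1
  Position 15 '(': depth becomes 2
  Position 16 '(': depth becomes 3
  Position 17 ')': depth becomes 2
  Position 18 ')': depth becomes 1
  Position 19 '(': depth becomes 2
  Position 20 ')': depth becomes 1
  Position 21 ')': depth becomes 0
  Position 22 '(': depth becomes 1
  Position 23 ')': depth becomes 0
Maximum depth reached: 3

3


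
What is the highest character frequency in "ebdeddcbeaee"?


Input: ebdeddcbeaee
Character counts:
  'a': 1
  'b': 2
  'c': 1
  'd': 3
  'e': 5
Maximum frequency: 5

5


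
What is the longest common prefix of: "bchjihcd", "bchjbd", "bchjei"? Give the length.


Words: bchjihcd, bchjbd, bchjei
  Position 0: all 'b' => match
  Position 1: all 'c' => match
  Position 2: all 'h' => match
  Position 3: all 'j' => match
  Position 4: ('i', 'b', 'e') => mismatch, stop
LCP = "bchj" (length 4)

4


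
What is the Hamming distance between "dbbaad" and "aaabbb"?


Comparing "dbbaad" and "aaabbb" position by position:
  Position 0: 'd' vs 'a' => differ
  Position 1: 'b' vs 'a' => differ
  Position 2: 'b' vs 'a' => differ
  Position 3: 'a' vs 'b' => differ
  Position 4: 'a' vs 'b' => differ
  Position 5: 'd' vs 'b' => differ
Total differences (Hamming distance): 6

6


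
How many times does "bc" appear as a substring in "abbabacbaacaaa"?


Searching for "bc" in "abbabacbaacaaa"
Scanning each position:
  Position 0: "ab" => no
  Position 1: "bb" => no
  Position 2: "ba" => no
  Position 3: "ab" => no
  Position 4: "ba" => no
  Position 5: "ac" => no
  Position 6: "cb" => no
  Position 7: "ba" => no
  Position 8: "aa" => no
  Position 9: "ac" => no
  Position 10: "ca" => no
  Position 11: "aa" => no
  Position 12: "aa" => no
Total occurrences: 0

0


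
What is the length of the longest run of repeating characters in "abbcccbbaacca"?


Input: "abbcccbbaacca"
Scanning for longest run:
  Position 1 ('b'): new char, reset run to 1
  Position 2 ('b'): continues run of 'b', length=2
  Position 3 ('c'): new char, reset run to 1
  Position 4 ('c'): continues run of 'c', length=2
  Position 5 ('c'): continues run of 'c', length=3
  Position 6 ('b'): new char, reset run to 1
  Position 7 ('b'): continues run of 'b', length=2
  Position 8 ('a'): new char, reset run to 1
  Position 9 ('a'): continues run of 'a', length=2
  Position 10 ('c'): new char, reset run to 1
  Position 11 ('c'): continues run of 'c', length=2
  Position 12 ('a'): new char, reset run to 1
Longest run: 'c' with length 3

3


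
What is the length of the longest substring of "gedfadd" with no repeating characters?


Input: "gedfadd"
Sliding window (track last position of each char):
  Position 0 ('g'): window [0,0] length 1 -- new best
  Position 1 ('e'): window [0,1] length 2 -- new best
  Position 2 ('d'): window [0,2] length 3 -- new best
  Position 3 ('f'): window [0,3] length 4 -- new best
  Position 4 ('a'): window [0,4] length 5 -- new best
  Position 5 ('d'): repeat (last at 2), move window start to 3
  Position 5 ('d'): window [3,5] length 3
  Position 6 ('d'): repeat (last at 5), move window start to 6
  Position 6 ('d'): window [6,6] length 1
Longest substring with no repeats: "gedfa" with length 5

5


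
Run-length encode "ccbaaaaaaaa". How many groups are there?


Input: ccbaaaaaaaa
Scanning for consecutive runs:
  Group 1: 'c' x 2 (positions 0-1)
  Group 2: 'b' x 1 (positions 2-2)
  Group 3: 'a' x 8 (positions 3-10)
Total groups: 3

3


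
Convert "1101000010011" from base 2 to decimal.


Input: "1101000010011" in base 2
Positional expansion:
  Digit '1' (value 1) x 2^12 = 4096
  Digit '1' (value 1) x 2^11 = 2048
  Digit '0' (value 0) x 2^10 = 0
  Digit '1' (value 1) x 2^9 = 512
  Digit '0' (value 0) x 2^8 = 0
  Digit '0' (value 0) x 2^7 = 0
  Digit '0' (value 0) x 2^6 = 0
  Digit '0' (value 0) x 2^5 = 0
  Digit '1' (value 1) x 2^4 = 16
  Digit '0' (value 0) x 2^3 = 0
  Digit '0' (value 0) x 2^2 = 0
  Digit '1' (value 1) x 2^1 = 2
  Digit '1' (value 1) x 2^0 = 1
Sum = 6675

6675


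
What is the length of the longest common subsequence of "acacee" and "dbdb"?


LCS of "acacee" and "dbdb"
DP table:
           d    b    d    b
      0    0    0    0    0
  a   0    0    0    0    0
  c   0    0    0    0    0
  a   0    0    0    0    0
  c   0    0    0    0    0
  e   0    0    0    0    0
  e   0    0    0    0    0
LCS length = dp[6][4] = 0

0


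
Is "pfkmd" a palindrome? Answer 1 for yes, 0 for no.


Input: pfkmd
Reversed: dmkfp
  Compare pos 0 ('p') with pos 4 ('d'): MISMATCH
  Compare pos 1 ('f') with pos 3 ('m'): MISMATCH
Result: not a palindrome

0


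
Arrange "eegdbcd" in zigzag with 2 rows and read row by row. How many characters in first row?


Zigzag "eegdbcd" into 2 rows:
Placing characters:
  'e' => row 0
  'e' => row 1
  'g' => row 0
  'd' => row 1
  'b' => row 0
  'c' => row 1
  'd' => row 0
Rows:
  Row 0: "egbd"
  Row 1: "edc"
First row length: 4

4


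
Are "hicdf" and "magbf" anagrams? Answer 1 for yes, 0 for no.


Strings: "hicdf", "magbf"
Sorted first:  cdfhi
Sorted second: abfgm
Differ at position 0: 'c' vs 'a' => not anagrams

0


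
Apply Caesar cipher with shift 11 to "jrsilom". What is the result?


Caesar cipher: shift "jrsilom" by 11
  'j' (pos 9) + 11 = pos 20 = 'u'
  'r' (pos 17) + 11 = pos 2 = 'c'
  's' (pos 18) + 11 = pos 3 = 'd'
  'i' (pos 8) + 11 = pos 19 = 't'
  'l' (pos 11) + 11 = pos 22 = 'w'
  'o' (pos 14) + 11 = pos 25 = 'z'
  'm' (pos 12) + 11 = pos 23 = 'x'
Result: ucdtwzx

ucdtwzx


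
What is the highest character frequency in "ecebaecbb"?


Input: ecebaecbb
Character counts:
  'a': 1
  'b': 3
  'c': 2
  'e': 3
Maximum frequency: 3

3


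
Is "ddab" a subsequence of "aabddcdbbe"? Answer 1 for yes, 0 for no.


Check if "ddab" is a subsequence of "aabddcdbbe"
Greedy scan:
  Position 0 ('a'): no match needed
  Position 1 ('a'): no match needed
  Position 2 ('b'): no match needed
  Position 3 ('d'): matches sub[0] = 'd'
  Position 4 ('d'): matches sub[1] = 'd'
  Position 5 ('c'): no match needed
  Position 6 ('d'): no match needed
  Position 7 ('b'): no match needed
  Position 8 ('b'): no match needed
  Position 9 ('e'): no match needed
Only matched 2/4 characters => not a subsequence

0


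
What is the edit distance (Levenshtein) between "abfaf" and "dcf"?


Computing edit distance: "abfaf" -> "dcf"
DP table:
           d    c    f
      0    1    2    3
  a   1    1    2    3
  b   2    2    2    3
  f   3    3    3    2
  a   4    4    4    3
  f   5    5    5    4
Edit distance = dp[5][3] = 4

4


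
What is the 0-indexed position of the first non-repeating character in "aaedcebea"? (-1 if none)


Input: aaedcebea
Character frequencies:
  'a': 3
  'b': 1
  'c': 1
  'd': 1
  'e': 3
Scanning left to right for freq == 1:
  Position 0 ('a'): freq=3, skip
  Position 1 ('a'): freq=3, skip
  Position 2 ('e'): freq=3, skip
  Position 3 ('d'): unique! => answer = 3

3


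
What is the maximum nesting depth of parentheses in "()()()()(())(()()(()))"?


Input: "()()()()(())(()()(()))"
Tracking depth:
  Position 0 '(': depth becomes 1
  Position 1 ')': depth becomes 0
  Position 2 '(': depth becomes 1
  Position 3 ')': depth becomes 0
  Position 4 '(': depth becomes 1
  Position 5 ')': depth becomes 0
  Position 6 '(': depth becomes 1
  Position 7 ')': depth becomes 0
  Position 8 '(': depth becomes 1
  Position 9 '(': depth becomes 2
  Position 10 ')': depth becomes 1
  Position 11 ')': depth becomes 0
  Position 12 '(': depth becomes 1
  Position 13 '(': depth becomes 2
  Position 14 ')': depth becomes 1
  Position 15 '(': depth becomes 2
  Position 16 ')': depth becomes 1
  Position 17 '(': depth becomes 2
  Position 18 '(': depth becomes 3
  Position 19 ')': depth becomes 2
  Position 20 ')': depth becomes 1
  Position 21 ')': depth becomes 0
Maximum depth reached: 3

3


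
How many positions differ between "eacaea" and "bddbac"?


Comparing "eacaea" and "bddbac" position by position:
  Position 0: 'e' vs 'b' => DIFFER
  Position 1: 'a' vs 'd' => DIFFER
  Position 2: 'c' vs 'd' => DIFFER
  Position 3: 'a' vs 'b' => DIFFER
  Position 4: 'e' vs 'a' => DIFFER
  Position 5: 'a' vs 'c' => DIFFER
Positions that differ: 6

6


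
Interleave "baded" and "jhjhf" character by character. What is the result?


Interleaving "baded" and "jhjhf":
  Position 0: 'b' from first, 'j' from second => "bj"
  Position 1: 'a' from first, 'h' from second => "ah"
  Position 2: 'd' from first, 'j' from second => "dj"
  Position 3: 'e' from first, 'h' from second => "eh"
  Position 4: 'd' from first, 'f' from second => "df"
Result: bjahdjehdf

bjahdjehdf


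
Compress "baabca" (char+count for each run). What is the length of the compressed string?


Input: baabca
Runs:
  'b' x 1 => "b1"
  'a' x 2 => "a2"
  'b' x 1 => "b1"
  'c' x 1 => "c1"
  'a' x 1 => "a1"
Compressed: "b1a2b1c1a1"
Compressed length: 10

10


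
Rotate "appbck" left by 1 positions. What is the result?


Input: "appbck", rotate left by 1
First 1 characters: "a"
Remaining characters: "ppbck"
Concatenate remaining + first: "ppbck" + "a" = "ppbcka"

ppbcka


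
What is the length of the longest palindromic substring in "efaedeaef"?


Input: "efaedeaef"
Checking substrings for palindromes:
  [2:7] "aedea" (len 5) => palindrome
  [3:6] "ede" (len 3) => palindrome
  [5:8] "eae" (len 3) => palindrome
Longest palindromic substring: "aedea" with length 5

5


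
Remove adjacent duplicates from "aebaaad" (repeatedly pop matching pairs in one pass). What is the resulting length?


Input: aebaaad
Stack-based adjacent duplicate removal:
  Read 'a': push. Stack: a
  Read 'e': push. Stack: ae
  Read 'b': push. Stack: aeb
  Read 'a': push. Stack: aeba
  Read 'a': matches stack top 'a' => pop. Stack: aeb
  Read 'a': push. Stack: aeba
  Read 'd': push. Stack: aebad
Final stack: "aebad" (length 5)

5


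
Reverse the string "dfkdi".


Input: dfkdi
Reading characters right to left:
  Position 4: 'i'
  Position 3: 'd'
  Position 2: 'k'
  Position 1: 'f'
  Position 0: 'd'
Reversed: idkfd

idkfd


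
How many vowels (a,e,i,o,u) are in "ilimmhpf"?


Input: ilimmhpf
Checking each character:
  'i' at position 0: vowel (running total: 1)
  'l' at position 1: consonant
  'i' at position 2: vowel (running total: 2)
  'm' at position 3: consonant
  'm' at position 4: consonant
  'h' at position 5: consonant
  'p' at position 6: consonant
  'f' at position 7: consonant
Total vowels: 2

2


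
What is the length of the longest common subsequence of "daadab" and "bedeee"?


LCS of "daadab" and "bedeee"
DP table:
           b    e    d    e    e    e
      0    0    0    0    0    0    0
  d   0    0    0    1    1    1    1
  a   0    0    0    1    1    1    1
  a   0    0    0    1    1    1    1
  d   0    0    0    1    1    1    1
  a   0    0    0    1    1    1    1
  b   0    1    1    1    1    1    1
LCS length = dp[6][6] = 1

1


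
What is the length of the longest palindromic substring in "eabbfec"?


Input: "eabbfec"
Checking substrings for palindromes:
  [2:4] "bb" (len 2) => palindrome
Longest palindromic substring: "bb" with length 2

2


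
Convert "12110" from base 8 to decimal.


Input: "12110" in base 8
Positional expansion:
  Digit '1' (value 1) x 8^4 = 4096
  Digit '2' (value 2) x 8^3 = 1024
  Digit '1' (value 1) x 8^2 = 64
  Digit '1' (value 1) x 8^1 = 8
  Digit '0' (value 0) x 8^0 = 0
Sum = 5192

5192


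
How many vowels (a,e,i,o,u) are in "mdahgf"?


Input: mdahgf
Checking each character:
  'm' at position 0: consonant
  'd' at position 1: consonant
  'a' at position 2: vowel (running total: 1)
  'h' at position 3: consonant
  'g' at position 4: consonant
  'f' at position 5: consonant
Total vowels: 1

1


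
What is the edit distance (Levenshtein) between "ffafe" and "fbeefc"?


Computing edit distance: "ffafe" -> "fbeefc"
DP table:
           f    b    e    e    f    c
      0    1    2    3    4    5    6
  f   1    0    1    2    3    4    5
  f   2    1    1    2    3    3    4
  a   3    2    2    2    3    4    4
  f   4    3    3    3    3    3    4
  e   5    4    4    3    3    4    4
Edit distance = dp[5][6] = 4

4


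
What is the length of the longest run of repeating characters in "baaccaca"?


Input: "baaccaca"
Scanning for longest run:
  Position 1 ('a'): new char, reset run to 1
  Position 2 ('a'): continues run of 'a', length=2
  Position 3 ('c'): new char, reset run to 1
  Position 4 ('c'): continues run of 'c', length=2
  Position 5 ('a'): new char, reset run to 1
  Position 6 ('c'): new char, reset run to 1
  Position 7 ('a'): new char, reset run to 1
Longest run: 'a' with length 2

2


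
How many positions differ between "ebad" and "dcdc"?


Comparing "ebad" and "dcdc" position by position:
  Position 0: 'e' vs 'd' => DIFFER
  Position 1: 'b' vs 'c' => DIFFER
  Position 2: 'a' vs 'd' => DIFFER
  Position 3: 'd' vs 'c' => DIFFER
Positions that differ: 4

4


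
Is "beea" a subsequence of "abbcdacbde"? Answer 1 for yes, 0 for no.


Check if "beea" is a subsequence of "abbcdacbde"
Greedy scan:
  Position 0 ('a'): no match needed
  Position 1 ('b'): matches sub[0] = 'b'
  Position 2 ('b'): no match needed
  Position 3 ('c'): no match needed
  Position 4 ('d'): no match needed
  Position 5 ('a'): no match needed
  Position 6 ('c'): no match needed
  Position 7 ('b'): no match needed
  Position 8 ('d'): no match needed
  Position 9 ('e'): matches sub[1] = 'e'
Only matched 2/4 characters => not a subsequence

0


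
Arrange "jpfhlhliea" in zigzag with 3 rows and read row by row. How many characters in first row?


Zigzag "jpfhlhliea" into 3 rows:
Placing characters:
  'j' => row 0
  'p' => row 1
  'f' => row 2
  'h' => row 1
  'l' => row 0
  'h' => row 1
  'l' => row 2
  'i' => row 1
  'e' => row 0
  'a' => row 1
Rows:
  Row 0: "jle"
  Row 1: "phhia"
  Row 2: "fl"
First row length: 3

3


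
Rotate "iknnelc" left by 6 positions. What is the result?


Input: "iknnelc", rotate left by 6
First 6 characters: "iknnel"
Remaining characters: "c"
Concatenate remaining + first: "c" + "iknnel" = "ciknnel"

ciknnel


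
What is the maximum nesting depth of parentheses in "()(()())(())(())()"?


Input: "()(()())(())(())()"
Tracking depth:
  Position 0 '(': depth becomes 1
  Position 1 ')': depth becomes 0
  Position 2 '(': depth becomes 1
  Position 3 '(': depth becomes 2
  Position 4 ')': depth becomes 1
  Position 5 '(': depth becomes 2
  Position 6 ')': depth becomes 1
  Position 7 ')': depth becomes 0
  Position 8 '(': depth becomes 1
  Position 9 '(': depth becomes 2
  Position 10 ')': depth becomes 1
  Position 11 ')': depth becomes 0
  Position 12 '(': depth becomes 1
  Position 13 '(': depth becomes 2
  Position 14 ')': depth becomes 1
  Position 15 ')': depth becomes 0
  Position 16 '(': depth becomes 1
  Position 17 ')': depth becomes 0
Maximum depth reached: 2

2


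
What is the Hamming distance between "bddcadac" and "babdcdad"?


Comparing "bddcadac" and "babdcdad" position by position:
  Position 0: 'b' vs 'b' => same
  Position 1: 'd' vs 'a' => differ
  Position 2: 'd' vs 'b' => differ
  Position 3: 'c' vs 'd' => differ
  Position 4: 'a' vs 'c' => differ
  Position 5: 'd' vs 'd' => same
  Position 6: 'a' vs 'a' => same
  Position 7: 'c' vs 'd' => differ
Total differences (Hamming distance): 5

5


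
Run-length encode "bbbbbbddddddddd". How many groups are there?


Input: bbbbbbddddddddd
Scanning for consecutive runs:
  Group 1: 'b' x 6 (positions 0-5)
  Group 2: 'd' x 9 (positions 6-14)
Total groups: 2

2


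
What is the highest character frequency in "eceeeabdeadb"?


Input: eceeeabdeadb
Character counts:
  'a': 2
  'b': 2
  'c': 1
  'd': 2
  'e': 5
Maximum frequency: 5

5


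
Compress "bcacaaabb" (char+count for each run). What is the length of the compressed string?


Input: bcacaaabb
Runs:
  'b' x 1 => "b1"
  'c' x 1 => "c1"
  'a' x 1 => "a1"
  'c' x 1 => "c1"
  'a' x 3 => "a3"
  'b' x 2 => "b2"
Compressed: "b1c1a1c1a3b2"
Compressed length: 12

12


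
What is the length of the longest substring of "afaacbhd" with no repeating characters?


Input: "afaacbhd"
Sliding window (track last position of each char):
  Position 0 ('a'): window [0,0] length 1 -- new best
  Position 1 ('f'): window [0,1] length 2 -- new best
  Position 2 ('a'): repeat (last at 0), move window start to 1
  Position 2 ('a'): window [1,2] length 2
  Position 3 ('a'): repeat (last at 2), move window start to 3
  Position 3 ('a'): window [3,3] length 1
  Position 4 ('c'): window [3,4] length 2
  Position 5 ('b'): window [3,5] length 3 -- new best
  Position 6 ('h'): window [3,6] length 4 -- new best
  Position 7 ('d'): window [3,7] length 5 -- new best
Longest substring with no repeats: "acbhd" with length 5

5


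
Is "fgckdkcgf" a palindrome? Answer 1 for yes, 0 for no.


Input: fgckdkcgf
Reversed: fgckdkcgf
  Compare pos 0 ('f') with pos 8 ('f'): match
  Compare pos 1 ('g') with pos 7 ('g'): match
  Compare pos 2 ('c') with pos 6 ('c'): match
  Compare pos 3 ('k') with pos 5 ('k'): match
Result: palindrome

1


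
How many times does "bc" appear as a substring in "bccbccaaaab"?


Searching for "bc" in "bccbccaaaab"
Scanning each position:
  Position 0: "bc" => MATCH
  Position 1: "cc" => no
  Position 2: "cb" => no
  Position 3: "bc" => MATCH
  Position 4: "cc" => no
  Position 5: "ca" => no
  Position 6: "aa" => no
  Position 7: "aa" => no
  Position 8: "aa" => no
  Position 9: "ab" => no
Total occurrences: 2

2


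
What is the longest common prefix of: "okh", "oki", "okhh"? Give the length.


Words: okh, oki, okhh
  Position 0: all 'o' => match
  Position 1: all 'k' => match
  Position 2: ('h', 'i', 'h') => mismatch, stop
LCP = "ok" (length 2)

2


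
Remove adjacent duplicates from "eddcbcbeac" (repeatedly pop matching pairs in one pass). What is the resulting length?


Input: eddcbcbeac
Stack-based adjacent duplicate removal:
  Read 'e': push. Stack: e
  Read 'd': push. Stack: ed
  Read 'd': matches stack top 'd' => pop. Stack: e
  Read 'c': push. Stack: ec
  Read 'b': push. Stack: ecb
  Read 'c': push. Stack: ecbc
  Read 'b': push. Stack: ecbcb
  Read 'e': push. Stack: ecbcbe
  Read 'a': push. Stack: ecbcbea
  Read 'c': push. Stack: ecbcbeac
Final stack: "ecbcbeac" (length 8)

8


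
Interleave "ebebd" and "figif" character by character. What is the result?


Interleaving "ebebd" and "figif":
  Position 0: 'e' from first, 'f' from second => "ef"
  Position 1: 'b' from first, 'i' from second => "bi"
  Position 2: 'e' from first, 'g' from second => "eg"
  Position 3: 'b' from first, 'i' from second => "bi"
  Position 4: 'd' from first, 'f' from second => "df"
Result: efbiegbidf

efbiegbidf


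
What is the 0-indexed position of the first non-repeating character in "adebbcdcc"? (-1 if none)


Input: adebbcdcc
Character frequencies:
  'a': 1
  'b': 2
  'c': 3
  'd': 2
  'e': 1
Scanning left to right for freq == 1:
  Position 0 ('a'): unique! => answer = 0

0


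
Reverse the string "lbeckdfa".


Input: lbeckdfa
Reading characters right to left:
  Position 7: 'a'
  Position 6: 'f'
  Position 5: 'd'
  Position 4: 'k'
  Position 3: 'c'
  Position 2: 'e'
  Position 1: 'b'
  Position 0: 'l'
Reversed: afdkcebl

afdkcebl


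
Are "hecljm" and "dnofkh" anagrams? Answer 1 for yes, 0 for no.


Strings: "hecljm", "dnofkh"
Sorted first:  cehjlm
Sorted second: dfhkno
Differ at position 0: 'c' vs 'd' => not anagrams

0


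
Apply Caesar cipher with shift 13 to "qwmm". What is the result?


Caesar cipher: shift "qwmm" by 13
  'q' (pos 16) + 13 = pos 3 = 'd'
  'w' (pos 22) + 13 = pos 9 = 'j'
  'm' (pos 12) + 13 = pos 25 = 'z'
  'm' (pos 12) + 13 = pos 25 = 'z'
Result: djzz

djzz


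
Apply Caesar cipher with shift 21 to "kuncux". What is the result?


Caesar cipher: shift "kuncux" by 21
  'k' (pos 10) + 21 = pos 5 = 'f'
  'u' (pos 20) + 21 = pos 15 = 'p'
  'n' (pos 13) + 21 = pos 8 = 'i'
  'c' (pos 2) + 21 = pos 23 = 'x'
  'u' (pos 20) + 21 = pos 15 = 'p'
  'x' (pos 23) + 21 = pos 18 = 's'
Result: fpixps

fpixps


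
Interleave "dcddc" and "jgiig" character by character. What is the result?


Interleaving "dcddc" and "jgiig":
  Position 0: 'd' from first, 'j' from second => "dj"
  Position 1: 'c' from first, 'g' from second => "cg"
  Position 2: 'd' from first, 'i' from second => "di"
  Position 3: 'd' from first, 'i' from second => "di"
  Position 4: 'c' from first, 'g' from second => "cg"
Result: djcgdidicg

djcgdidicg


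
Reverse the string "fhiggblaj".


Input: fhiggblaj
Reading characters right to left:
  Position 8: 'j'
  Position 7: 'a'
  Position 6: 'l'
  Position 5: 'b'
  Position 4: 'g'
  Position 3: 'g'
  Position 2: 'i'
  Position 1: 'h'
  Position 0: 'f'
Reversed: jalbggihf

jalbggihf


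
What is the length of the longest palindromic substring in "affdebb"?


Input: "affdebb"
Checking substrings for palindromes:
  [1:3] "ff" (len 2) => palindrome
  [5:7] "bb" (len 2) => palindrome
Longest palindromic substring: "ff" with length 2

2


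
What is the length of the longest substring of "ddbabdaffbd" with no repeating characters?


Input: "ddbabdaffbd"
Sliding window (track last position of each char):
  Position 0 ('d'): window [0,0] length 1 -- new best
  Position 1 ('d'): repeat (last at 0), move window start to 1
  Position 1 ('d'): window [1,1] length 1
  Position 2 ('b'): window [1,2] length 2 -- new best
  Position 3 ('a'): window [1,3] length 3 -- new best
  Position 4 ('b'): repeat (last at 2), move window start to 3
  Position 4 ('b'): window [3,4] length 2
  Position 5 ('d'): window [3,5] length 3
  Position 6 ('a'): repeat (last at 3), move window start to 4
  Position 6 ('a'): window [4,6] length 3
  Position 7 ('f'): window [4,7] length 4 -- new best
  Position 8 ('f'): repeat (last at 7), move window start to 8
  Position 8 ('f'): window [8,8] length 1
  Position 9 ('b'): window [8,9] length 2
  Position 10 ('d'): window [8,10] length 3
Longest substring with no repeats: "bdaf" with length 4

4


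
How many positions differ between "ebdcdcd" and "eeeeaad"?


Comparing "ebdcdcd" and "eeeeaad" position by position:
  Position 0: 'e' vs 'e' => same
  Position 1: 'b' vs 'e' => DIFFER
  Position 2: 'd' vs 'e' => DIFFER
  Position 3: 'c' vs 'e' => DIFFER
  Position 4: 'd' vs 'a' => DIFFER
  Position 5: 'c' vs 'a' => DIFFER
  Position 6: 'd' vs 'd' => same
Positions that differ: 5

5


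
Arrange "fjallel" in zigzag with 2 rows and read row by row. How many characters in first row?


Zigzag "fjallel" into 2 rows:
Placing characters:
  'f' => row 0
  'j' => row 1
  'a' => row 0
  'l' => row 1
  'l' => row 0
  'e' => row 1
  'l' => row 0
Rows:
  Row 0: "fall"
  Row 1: "jle"
First row length: 4

4


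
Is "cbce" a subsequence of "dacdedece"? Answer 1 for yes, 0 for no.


Check if "cbce" is a subsequence of "dacdedece"
Greedy scan:
  Position 0 ('d'): no match needed
  Position 1 ('a'): no match needed
  Position 2 ('c'): matches sub[0] = 'c'
  Position 3 ('d'): no match needed
  Position 4 ('e'): no match needed
  Position 5 ('d'): no match needed
  Position 6 ('e'): no match needed
  Position 7 ('c'): no match needed
  Position 8 ('e'): no match needed
Only matched 1/4 characters => not a subsequence

0


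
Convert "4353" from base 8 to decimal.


Input: "4353" in base 8
Positional expansion:
  Digit '4' (value 4) x 8^3 = 2048
  Digit '3' (value 3) x 8^2 = 192
  Digit '5' (value 5) x 8^1 = 40
  Digit '3' (value 3) x 8^0 = 3
Sum = 2283

2283


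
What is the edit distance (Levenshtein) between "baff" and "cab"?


Computing edit distance: "baff" -> "cab"
DP table:
           c    a    b
      0    1    2    3
  b   1    1    2    2
  a   2    2    1    2
  f   3    3    2    2
  f   4    4    3    3
Edit distance = dp[4][3] = 3

3


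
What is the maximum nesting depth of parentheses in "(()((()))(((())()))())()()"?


Input: "(()((()))(((())()))())()()"
Tracking depth:
  Position 0 '(': depth becomes 1
  Position 1 '(': depth becomes 2
  Position 2 ')': depth becomes 1
  Position 3 '(': depth becomes 2
  Position 4 '(': depth becomes 3
  Position 5 '(': depth becomes 4
  Position 6 ')': depth becomes 3
  Position 7 ')': depth becomes 2
  Position 8 ')': depth becomes 1
  Position 9 '(': depth becomes 2
  Position 10 '(': depth becomes 3
  Position 11 '(': depth becomes 4
  Position 12 '(': depth becomes 5
  Position 13 ')': depth becomes 4
  Position 14 ')': depth becomes 3
  Position 15 '(': depth becomes 4
  Position 16 ')': depth becomes 3
  Position 17 ')': depth becomes 2
  Position 18 ')': depth becomes 1
  Position 19 '(': depth becomes 2
  Position 20 ')': depth becomes 1
  Position 21 ')': depth becomes 0
  Position 22 '(': depth becomes 1
  Position 23 ')': depth becomes 0
  Position 24 '(': depth becomes 1
  Position 25 ')': depth becomes 0
Maximum depth reached: 5

5


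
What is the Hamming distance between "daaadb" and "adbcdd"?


Comparing "daaadb" and "adbcdd" position by position:
  Position 0: 'd' vs 'a' => differ
  Position 1: 'a' vs 'd' => differ
  Position 2: 'a' vs 'b' => differ
  Position 3: 'a' vs 'c' => differ
  Position 4: 'd' vs 'd' => same
  Position 5: 'b' vs 'd' => differ
Total differences (Hamming distance): 5

5


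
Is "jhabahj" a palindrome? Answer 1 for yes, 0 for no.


Input: jhabahj
Reversed: jhabahj
  Compare pos 0 ('j') with pos 6 ('j'): match
  Compare pos 1 ('h') with pos 5 ('h'): match
  Compare pos 2 ('a') with pos 4 ('a'): match
Result: palindrome

1


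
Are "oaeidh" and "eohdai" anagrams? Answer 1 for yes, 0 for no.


Strings: "oaeidh", "eohdai"
Sorted first:  adehio
Sorted second: adehio
Sorted forms match => anagrams

1


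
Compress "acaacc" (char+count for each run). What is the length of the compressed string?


Input: acaacc
Runs:
  'a' x 1 => "a1"
  'c' x 1 => "c1"
  'a' x 2 => "a2"
  'c' x 2 => "c2"
Compressed: "a1c1a2c2"
Compressed length: 8

8


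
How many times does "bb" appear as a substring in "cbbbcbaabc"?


Searching for "bb" in "cbbbcbaabc"
Scanning each position:
  Position 0: "cb" => no
  Position 1: "bb" => MATCH
  Position 2: "bb" => MATCH
  Position 3: "bc" => no
  Position 4: "cb" => no
  Position 5: "ba" => no
  Position 6: "aa" => no
  Position 7: "ab" => no
  Position 8: "bc" => no
Total occurrences: 2

2


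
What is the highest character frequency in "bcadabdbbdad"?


Input: bcadabdbbdad
Character counts:
  'a': 3
  'b': 4
  'c': 1
  'd': 4
Maximum frequency: 4

4


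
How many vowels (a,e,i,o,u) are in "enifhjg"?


Input: enifhjg
Checking each character:
  'e' at position 0: vowel (running total: 1)
  'n' at position 1: consonant
  'i' at position 2: vowel (running total: 2)
  'f' at position 3: consonant
  'h' at position 4: consonant
  'j' at position 5: consonant
  'g' at position 6: consonant
Total vowels: 2

2


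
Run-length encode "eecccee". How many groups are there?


Input: eecccee
Scanning for consecutive runs:
  Group 1: 'e' x 2 (positions 0-1)
  Group 2: 'c' x 3 (positions 2-4)
  Group 3: 'e' x 2 (positions 5-6)
Total groups: 3

3


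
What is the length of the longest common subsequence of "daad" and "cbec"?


LCS of "daad" and "cbec"
DP table:
           c    b    e    c
      0    0    0    0    0
  d   0    0    0    0    0
  a   0    0    0    0    0
  a   0    0    0    0    0
  d   0    0    0    0    0
LCS length = dp[4][4] = 0

0


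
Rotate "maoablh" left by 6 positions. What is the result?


Input: "maoablh", rotate left by 6
First 6 characters: "maoabl"
Remaining characters: "h"
Concatenate remaining + first: "h" + "maoabl" = "hmaoabl"

hmaoabl


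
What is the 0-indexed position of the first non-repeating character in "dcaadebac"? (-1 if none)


Input: dcaadebac
Character frequencies:
  'a': 3
  'b': 1
  'c': 2
  'd': 2
  'e': 1
Scanning left to right for freq == 1:
  Position 0 ('d'): freq=2, skip
  Position 1 ('c'): freq=2, skip
  Position 2 ('a'): freq=3, skip
  Position 3 ('a'): freq=3, skip
  Position 4 ('d'): freq=2, skip
  Position 5 ('e'): unique! => answer = 5

5


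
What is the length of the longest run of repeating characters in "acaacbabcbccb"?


Input: "acaacbabcbccb"
Scanning for longest run:
  Position 1 ('c'): new char, reset run to 1
  Position 2 ('a'): new char, reset run to 1
  Position 3 ('a'): continues run of 'a', length=2
  Position 4 ('c'): new char, reset run to 1
  Position 5 ('b'): new char, reset run to 1
  Position 6 ('a'): new char, reset run to 1
  Position 7 ('b'): new char, reset run to 1
  Position 8 ('c'): new char, reset run to 1
  Position 9 ('b'): new char, reset run to 1
  Position 10 ('c'): new char, reset run to 1
  Position 11 ('c'): continues run of 'c', length=2
  Position 12 ('b'): new char, reset run to 1
Longest run: 'a' with length 2

2


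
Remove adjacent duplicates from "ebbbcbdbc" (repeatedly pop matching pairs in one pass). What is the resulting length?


Input: ebbbcbdbc
Stack-based adjacent duplicate removal:
  Read 'e': push. Stack: e
  Read 'b': push. Stack: eb
  Read 'b': matches stack top 'b' => pop. Stack: e
  Read 'b': push. Stack: eb
  Read 'c': push. Stack: ebc
  Read 'b': push. Stack: ebcb
  Read 'd': push. Stack: ebcbd
  Read 'b': push. Stack: ebcbdb
  Read 'c': push. Stack: ebcbdbc
Final stack: "ebcbdbc" (length 7)

7


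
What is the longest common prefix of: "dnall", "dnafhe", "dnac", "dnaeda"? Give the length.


Words: dnall, dnafhe, dnac, dnaeda
  Position 0: all 'd' => match
  Position 1: all 'n' => match
  Position 2: all 'a' => match
  Position 3: ('l', 'f', 'c', 'e') => mismatch, stop
LCP = "dna" (length 3)

3


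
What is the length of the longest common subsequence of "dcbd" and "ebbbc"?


LCS of "dcbd" and "ebbbc"
DP table:
           e    b    b    b    c
      0    0    0    0    0    0
  d   0    0    0    0    0    0
  c   0    0    0    0    0    1
  b   0    0    1    1    1    1
  d   0    0    1    1    1    1
LCS length = dp[4][5] = 1

1


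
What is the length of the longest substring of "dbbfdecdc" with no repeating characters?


Input: "dbbfdecdc"
Sliding window (track last position of each char):
  Position 0 ('d'): window [0,0] length 1 -- new best
  Position 1 ('b'): window [0,1] length 2 -- new best
  Position 2 ('b'): repeat (last at 1), move window start to 2
  Position 2 ('b'): window [2,2] length 1
  Position 3 ('f'): window [2,3] length 2
  Position 4 ('d'): window [2,4] length 3 -- new best
  Position 5 ('e'): window [2,5] length 4 -- new best
  Position 6 ('c'): window [2,6] length 5 -- new best
  Position 7 ('d'): repeat (last at 4), move window start to 5
  Position 7 ('d'): window [5,7] length 3
  Position 8 ('c'): repeat (last at 6), move window start to 7
  Position 8 ('c'): window [7,8] length 2
Longest substring with no repeats: "bfdec" with length 5

5


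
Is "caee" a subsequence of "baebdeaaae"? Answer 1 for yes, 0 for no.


Check if "caee" is a subsequence of "baebdeaaae"
Greedy scan:
  Position 0 ('b'): no match needed
  Position 1 ('a'): no match needed
  Position 2 ('e'): no match needed
  Position 3 ('b'): no match needed
  Position 4 ('d'): no match needed
  Position 5 ('e'): no match needed
  Position 6 ('a'): no match needed
  Position 7 ('a'): no match needed
  Position 8 ('a'): no match needed
  Position 9 ('e'): no match needed
Only matched 0/4 characters => not a subsequence

0


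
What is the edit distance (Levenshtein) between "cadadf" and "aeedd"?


Computing edit distance: "cadadf" -> "aeedd"
DP table:
           a    e    e    d    d
      0    1    2    3    4    5
  c   1    1    2    3    4    5
  a   2    1    2    3    4    5
  d   3    2    2    3    3    4
  a   4    3    3    3    4    4
  d   5    4    4    4    3    4
  f   6    5    5    5    4    4
Edit distance = dp[6][5] = 4

4


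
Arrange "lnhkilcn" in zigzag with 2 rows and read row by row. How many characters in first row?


Zigzag "lnhkilcn" into 2 rows:
Placing characters:
  'l' => row 0
  'n' => row 1
  'h' => row 0
  'k' => row 1
  'i' => row 0
  'l' => row 1
  'c' => row 0
  'n' => row 1
Rows:
  Row 0: "lhic"
  Row 1: "nkln"
First row length: 4

4


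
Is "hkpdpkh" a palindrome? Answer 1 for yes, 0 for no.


Input: hkpdpkh
Reversed: hkpdpkh
  Compare pos 0 ('h') with pos 6 ('h'): match
  Compare pos 1 ('k') with pos 5 ('k'): match
  Compare pos 2 ('p') with pos 4 ('p'): match
Result: palindrome

1


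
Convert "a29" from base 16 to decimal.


Input: "a29" in base 16
Positional expansion:
  Digit 'a' (value 10) x 16^2 = 2560
  Digit '2' (value 2) x 16^1 = 32
  Digit '9' (value 9) x 16^0 = 9
Sum = 2601

2601


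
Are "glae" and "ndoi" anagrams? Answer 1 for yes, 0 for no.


Strings: "glae", "ndoi"
Sorted first:  aegl
Sorted second: dino
Differ at position 0: 'a' vs 'd' => not anagrams

0


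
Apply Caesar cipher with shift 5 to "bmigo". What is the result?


Caesar cipher: shift "bmigo" by 5
  'b' (pos 1) + 5 = pos 6 = 'g'
  'm' (pos 12) + 5 = pos 17 = 'r'
  'i' (pos 8) + 5 = pos 13 = 'n'
  'g' (pos 6) + 5 = pos 11 = 'l'
  'o' (pos 14) + 5 = pos 19 = 't'
Result: grnlt

grnlt


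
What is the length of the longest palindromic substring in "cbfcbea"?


Input: "cbfcbea"
Checking substrings for palindromes:
  No multi-char palindromic substrings found
Longest palindromic substring: "c" with length 1

1


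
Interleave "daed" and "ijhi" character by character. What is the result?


Interleaving "daed" and "ijhi":
  Position 0: 'd' from first, 'i' from second => "di"
  Position 1: 'a' from first, 'j' from second => "aj"
  Position 2: 'e' from first, 'h' from second => "eh"
  Position 3: 'd' from first, 'i' from second => "di"
Result: diajehdi

diajehdi


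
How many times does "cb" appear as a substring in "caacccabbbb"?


Searching for "cb" in "caacccabbbb"
Scanning each position:
  Position 0: "ca" => no
  Position 1: "aa" => no
  Position 2: "ac" => no
  Position 3: "cc" => no
  Position 4: "cc" => no
  Position 5: "ca" => no
  Position 6: "ab" => no
  Position 7: "bb" => no
  Position 8: "bb" => no
  Position 9: "bb" => no
Total occurrences: 0

0


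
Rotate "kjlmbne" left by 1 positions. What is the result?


Input: "kjlmbne", rotate left by 1
First 1 characters: "k"
Remaining characters: "jlmbne"
Concatenate remaining + first: "jlmbne" + "k" = "jlmbnek"

jlmbnek


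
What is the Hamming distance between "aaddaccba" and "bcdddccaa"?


Comparing "aaddaccba" and "bcdddccaa" position by position:
  Position 0: 'a' vs 'b' => differ
  Position 1: 'a' vs 'c' => differ
  Position 2: 'd' vs 'd' => same
  Position 3: 'd' vs 'd' => same
  Position 4: 'a' vs 'd' => differ
  Position 5: 'c' vs 'c' => same
  Position 6: 'c' vs 'c' => same
  Position 7: 'b' vs 'a' => differ
  Position 8: 'a' vs 'a' => same
Total differences (Hamming distance): 4

4


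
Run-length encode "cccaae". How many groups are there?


Input: cccaae
Scanning for consecutive runs:
  Group 1: 'c' x 3 (positions 0-2)
  Group 2: 'a' x 2 (positions 3-4)
  Group 3: 'e' x 1 (positions 5-5)
Total groups: 3

3


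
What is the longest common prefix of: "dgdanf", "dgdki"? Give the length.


Words: dgdanf, dgdki
  Position 0: all 'd' => match
  Position 1: all 'g' => match
  Position 2: all 'd' => match
  Position 3: ('a', 'k') => mismatch, stop
LCP = "dgd" (length 3)

3


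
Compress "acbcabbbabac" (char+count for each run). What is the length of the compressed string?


Input: acbcabbbabac
Runs:
  'a' x 1 => "a1"
  'c' x 1 => "c1"
  'b' x 1 => "b1"
  'c' x 1 => "c1"
  'a' x 1 => "a1"
  'b' x 3 => "b3"
  'a' x 1 => "a1"
  'b' x 1 => "b1"
  'a' x 1 => "a1"
  'c' x 1 => "c1"
Compressed: "a1c1b1c1a1b3a1b1a1c1"
Compressed length: 20

20


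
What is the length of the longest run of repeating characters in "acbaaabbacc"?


Input: "acbaaabbacc"
Scanning for longest run:
  Position 1 ('c'): new char, reset run to 1
  Position 2 ('b'): new char, reset run to 1
  Position 3 ('a'): new char, reset run to 1
  Position 4 ('a'): continues run of 'a', length=2
  Position 5 ('a'): continues run of 'a', length=3
  Position 6 ('b'): new char, reset run to 1
  Position 7 ('b'): continues run of 'b', length=2
  Position 8 ('a'): new char, reset run to 1
  Position 9 ('c'): new char, reset run to 1
  Position 10 ('c'): continues run of 'c', length=2
Longest run: 'a' with length 3

3


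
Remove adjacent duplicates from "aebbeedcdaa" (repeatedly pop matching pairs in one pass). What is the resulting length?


Input: aebbeedcdaa
Stack-based adjacent duplicate removal:
  Read 'a': push. Stack: a
  Read 'e': push. Stack: ae
  Read 'b': push. Stack: aeb
  Read 'b': matches stack top 'b' => pop. Stack: ae
  Read 'e': matches stack top 'e' => pop. Stack: a
  Read 'e': push. Stack: ae
  Read 'd': push. Stack: aed
  Read 'c': push. Stack: aedc
  Read 'd': push. Stack: aedcd
  Read 'a': push. Stack: aedcda
  Read 'a': matches stack top 'a' => pop. Stack: aedcd
Final stack: "aedcd" (length 5)

5
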